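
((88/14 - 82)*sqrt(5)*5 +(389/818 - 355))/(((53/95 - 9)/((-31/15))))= -780425*sqrt(5)/8421 - 56936863/656036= -294.02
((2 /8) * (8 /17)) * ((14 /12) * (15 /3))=35 /51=0.69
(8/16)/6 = 1/12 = 0.08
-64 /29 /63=-64 /1827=-0.04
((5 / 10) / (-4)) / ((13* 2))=-1 / 208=-0.00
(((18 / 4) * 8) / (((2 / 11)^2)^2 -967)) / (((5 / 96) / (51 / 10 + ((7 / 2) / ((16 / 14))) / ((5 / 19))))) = -11.96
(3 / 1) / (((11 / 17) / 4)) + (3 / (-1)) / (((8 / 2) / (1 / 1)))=783 / 44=17.80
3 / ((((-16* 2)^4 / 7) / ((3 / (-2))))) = -63 / 2097152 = -0.00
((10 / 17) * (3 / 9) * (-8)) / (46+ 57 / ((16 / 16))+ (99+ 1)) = -80 / 10353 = -0.01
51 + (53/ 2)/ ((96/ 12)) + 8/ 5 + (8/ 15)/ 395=5300633/ 94800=55.91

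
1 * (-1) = -1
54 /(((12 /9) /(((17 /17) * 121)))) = 4900.50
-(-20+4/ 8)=39/ 2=19.50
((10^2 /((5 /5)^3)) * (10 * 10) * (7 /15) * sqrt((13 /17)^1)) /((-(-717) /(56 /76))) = 196000 * sqrt(221) /694773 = 4.19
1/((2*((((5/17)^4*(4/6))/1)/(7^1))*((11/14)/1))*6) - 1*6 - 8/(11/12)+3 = 137.09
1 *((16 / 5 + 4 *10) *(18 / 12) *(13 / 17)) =4212 / 85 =49.55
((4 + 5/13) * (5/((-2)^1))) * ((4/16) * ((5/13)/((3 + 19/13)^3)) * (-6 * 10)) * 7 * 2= 1945125/195112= 9.97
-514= -514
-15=-15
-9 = -9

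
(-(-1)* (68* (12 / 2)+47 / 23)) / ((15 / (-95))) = -179189 / 69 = -2596.94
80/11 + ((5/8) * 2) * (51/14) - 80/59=380535/36344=10.47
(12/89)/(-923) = -12/82147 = -0.00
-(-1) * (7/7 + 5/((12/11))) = 67/12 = 5.58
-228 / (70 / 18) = -2052 / 35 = -58.63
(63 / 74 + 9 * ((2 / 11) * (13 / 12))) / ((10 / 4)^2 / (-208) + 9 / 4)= 888576 / 751729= 1.18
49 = 49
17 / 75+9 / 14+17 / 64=38141 / 33600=1.14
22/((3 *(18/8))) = 3.26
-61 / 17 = -3.59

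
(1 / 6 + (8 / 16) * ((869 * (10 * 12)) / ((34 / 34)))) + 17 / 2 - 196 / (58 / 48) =4522822 / 87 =51986.46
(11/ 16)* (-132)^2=11979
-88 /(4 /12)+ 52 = -212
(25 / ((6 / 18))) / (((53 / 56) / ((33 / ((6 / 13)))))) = 300300 / 53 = 5666.04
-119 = -119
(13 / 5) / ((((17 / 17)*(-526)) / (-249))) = 3237 / 2630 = 1.23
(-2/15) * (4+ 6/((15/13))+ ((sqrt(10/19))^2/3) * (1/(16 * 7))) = -1.23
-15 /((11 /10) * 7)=-150 /77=-1.95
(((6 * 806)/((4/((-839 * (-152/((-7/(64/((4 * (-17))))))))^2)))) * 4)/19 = 1059702000254976/14161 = 74832427106.49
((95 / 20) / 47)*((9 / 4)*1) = 171 / 752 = 0.23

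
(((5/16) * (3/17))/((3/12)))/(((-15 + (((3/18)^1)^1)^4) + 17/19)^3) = -0.00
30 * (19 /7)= 570 /7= 81.43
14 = 14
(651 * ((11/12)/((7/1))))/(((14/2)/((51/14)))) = 17391/392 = 44.36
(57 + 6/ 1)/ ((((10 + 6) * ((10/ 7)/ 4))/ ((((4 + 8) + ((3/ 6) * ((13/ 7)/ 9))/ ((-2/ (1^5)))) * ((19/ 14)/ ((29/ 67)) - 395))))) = -479041067/ 9280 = -51620.80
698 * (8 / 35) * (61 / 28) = 85156 / 245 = 347.58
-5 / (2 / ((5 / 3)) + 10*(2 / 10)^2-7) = 25 / 27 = 0.93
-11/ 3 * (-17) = 187/ 3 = 62.33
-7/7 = -1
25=25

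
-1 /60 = -0.02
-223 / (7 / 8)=-1784 / 7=-254.86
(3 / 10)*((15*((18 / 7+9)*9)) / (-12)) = -2187 / 56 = -39.05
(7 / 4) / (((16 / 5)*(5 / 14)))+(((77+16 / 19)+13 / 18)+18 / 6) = 454699 / 5472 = 83.10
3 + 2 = 5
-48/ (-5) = 48/ 5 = 9.60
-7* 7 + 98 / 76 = -1813 / 38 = -47.71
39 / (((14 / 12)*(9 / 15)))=390 / 7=55.71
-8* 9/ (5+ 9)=-5.14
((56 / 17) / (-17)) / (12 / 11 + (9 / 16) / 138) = -453376 / 2561985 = -0.18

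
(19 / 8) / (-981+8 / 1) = -19 / 7784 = -0.00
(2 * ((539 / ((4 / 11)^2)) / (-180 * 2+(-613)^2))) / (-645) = -65219 / 1937110440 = -0.00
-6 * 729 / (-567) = 54 / 7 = 7.71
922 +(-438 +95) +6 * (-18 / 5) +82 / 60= 16763 / 30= 558.77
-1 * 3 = -3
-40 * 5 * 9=-1800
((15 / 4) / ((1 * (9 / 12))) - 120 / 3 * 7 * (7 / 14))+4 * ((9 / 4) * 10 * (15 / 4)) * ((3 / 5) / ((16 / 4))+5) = 12825 / 8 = 1603.12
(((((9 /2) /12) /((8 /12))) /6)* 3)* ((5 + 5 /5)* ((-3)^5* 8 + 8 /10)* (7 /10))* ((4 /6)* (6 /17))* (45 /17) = -4131729 /2890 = -1429.66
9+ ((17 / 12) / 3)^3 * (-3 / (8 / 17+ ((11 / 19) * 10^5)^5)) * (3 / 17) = 1277379227520000000000000912033925165 / 141931025280000000000000102688777728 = 9.00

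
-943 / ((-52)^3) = 943 / 140608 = 0.01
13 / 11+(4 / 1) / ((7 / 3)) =223 / 77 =2.90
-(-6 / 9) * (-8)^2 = 128 / 3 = 42.67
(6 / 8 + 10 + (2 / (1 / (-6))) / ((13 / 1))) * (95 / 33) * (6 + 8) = 339815 / 858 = 396.05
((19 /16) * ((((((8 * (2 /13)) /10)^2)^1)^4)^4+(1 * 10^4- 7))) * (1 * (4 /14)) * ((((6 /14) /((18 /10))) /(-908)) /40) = -1957387907326161229632446375994791267469448851847743104239353259 /88066466170366986165741842441635227451854944229125976562500000000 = -0.02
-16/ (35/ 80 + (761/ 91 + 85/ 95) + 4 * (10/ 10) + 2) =-442624/ 434183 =-1.02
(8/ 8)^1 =1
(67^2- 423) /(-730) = -2033 /365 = -5.57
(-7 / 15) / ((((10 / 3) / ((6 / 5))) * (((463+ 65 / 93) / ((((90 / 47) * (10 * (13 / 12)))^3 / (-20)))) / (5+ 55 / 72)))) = 133549313625 / 143272417664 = 0.93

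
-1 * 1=-1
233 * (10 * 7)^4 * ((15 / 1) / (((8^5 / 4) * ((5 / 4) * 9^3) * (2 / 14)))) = 2447519375 / 31104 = 78688.25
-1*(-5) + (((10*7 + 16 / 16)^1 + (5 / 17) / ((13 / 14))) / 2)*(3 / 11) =71593 / 4862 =14.73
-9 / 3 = -3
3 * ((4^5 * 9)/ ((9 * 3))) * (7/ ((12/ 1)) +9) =9813.33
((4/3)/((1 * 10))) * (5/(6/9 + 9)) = 2/29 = 0.07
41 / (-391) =-41 / 391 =-0.10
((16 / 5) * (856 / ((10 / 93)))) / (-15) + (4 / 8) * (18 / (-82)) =-17408741 / 10250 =-1698.41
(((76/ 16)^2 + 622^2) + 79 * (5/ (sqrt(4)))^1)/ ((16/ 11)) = 68130315/ 256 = 266134.04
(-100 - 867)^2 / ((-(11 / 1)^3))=-935089 / 1331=-702.55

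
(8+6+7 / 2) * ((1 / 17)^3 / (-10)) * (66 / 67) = -231 / 658342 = -0.00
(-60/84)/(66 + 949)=-1/1421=-0.00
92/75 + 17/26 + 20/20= 5617/1950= 2.88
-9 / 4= -2.25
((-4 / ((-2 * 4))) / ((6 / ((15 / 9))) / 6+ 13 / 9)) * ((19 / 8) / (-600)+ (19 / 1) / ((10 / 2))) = 54663 / 58880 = 0.93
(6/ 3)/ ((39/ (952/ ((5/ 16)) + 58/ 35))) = 213364/ 1365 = 156.31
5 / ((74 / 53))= 265 / 74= 3.58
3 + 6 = 9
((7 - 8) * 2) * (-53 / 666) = 53 / 333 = 0.16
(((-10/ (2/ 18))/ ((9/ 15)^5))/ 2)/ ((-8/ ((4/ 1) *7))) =109375/ 54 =2025.46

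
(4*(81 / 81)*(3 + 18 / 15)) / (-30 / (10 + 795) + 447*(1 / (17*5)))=76636 / 23819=3.22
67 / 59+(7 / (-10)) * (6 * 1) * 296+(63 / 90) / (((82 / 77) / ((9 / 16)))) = -961171007 / 774080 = -1241.69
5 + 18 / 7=53 / 7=7.57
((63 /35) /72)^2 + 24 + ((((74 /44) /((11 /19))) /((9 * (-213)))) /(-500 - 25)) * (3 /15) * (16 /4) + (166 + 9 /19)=141028464807911 /740406744000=190.47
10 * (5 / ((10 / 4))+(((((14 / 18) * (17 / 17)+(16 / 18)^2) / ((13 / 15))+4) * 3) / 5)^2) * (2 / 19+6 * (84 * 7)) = 649153368028 / 1300455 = 499174.03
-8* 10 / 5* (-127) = 2032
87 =87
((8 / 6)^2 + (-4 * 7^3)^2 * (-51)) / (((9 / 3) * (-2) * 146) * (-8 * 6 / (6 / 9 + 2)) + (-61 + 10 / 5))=-864014240 / 141381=-6111.25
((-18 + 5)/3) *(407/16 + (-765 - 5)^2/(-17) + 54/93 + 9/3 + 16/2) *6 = 3818961419/4216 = 905825.76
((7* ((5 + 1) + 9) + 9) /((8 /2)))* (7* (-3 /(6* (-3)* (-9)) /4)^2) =133 /31104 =0.00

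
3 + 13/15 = 58/15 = 3.87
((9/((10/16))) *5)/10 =36/5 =7.20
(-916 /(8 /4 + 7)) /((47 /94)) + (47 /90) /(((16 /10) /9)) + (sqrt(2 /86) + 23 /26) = -373901 /1872 + sqrt(43) /43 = -199.58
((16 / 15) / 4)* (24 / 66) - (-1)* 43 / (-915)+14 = 141413 / 10065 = 14.05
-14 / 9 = -1.56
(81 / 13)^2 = 6561 / 169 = 38.82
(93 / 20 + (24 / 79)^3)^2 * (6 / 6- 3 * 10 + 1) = -14895261588322143 / 24308745552100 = -612.75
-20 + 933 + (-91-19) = 803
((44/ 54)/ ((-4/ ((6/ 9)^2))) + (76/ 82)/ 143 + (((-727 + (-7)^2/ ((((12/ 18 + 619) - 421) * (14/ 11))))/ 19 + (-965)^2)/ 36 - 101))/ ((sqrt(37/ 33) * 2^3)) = 3325445061793835 * sqrt(1221)/ 38203902367488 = 3041.58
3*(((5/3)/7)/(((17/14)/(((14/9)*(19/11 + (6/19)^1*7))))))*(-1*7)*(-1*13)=10485020/31977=327.89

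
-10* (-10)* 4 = 400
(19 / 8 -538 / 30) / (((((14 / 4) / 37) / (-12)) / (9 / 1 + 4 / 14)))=898027 / 49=18327.08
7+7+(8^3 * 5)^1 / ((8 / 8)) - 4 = 2570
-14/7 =-2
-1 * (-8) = 8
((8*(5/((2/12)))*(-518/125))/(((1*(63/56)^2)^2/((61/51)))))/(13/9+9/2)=-4141613056/33151275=-124.93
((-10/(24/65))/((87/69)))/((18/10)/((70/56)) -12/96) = -373750/22881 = -16.33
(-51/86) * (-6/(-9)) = -17/43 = -0.40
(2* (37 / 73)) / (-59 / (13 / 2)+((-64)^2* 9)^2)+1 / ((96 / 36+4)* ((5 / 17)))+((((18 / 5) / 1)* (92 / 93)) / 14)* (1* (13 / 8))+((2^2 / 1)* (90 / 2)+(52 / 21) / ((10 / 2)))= 217588475428373797 / 1199372461523700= 181.42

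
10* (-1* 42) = -420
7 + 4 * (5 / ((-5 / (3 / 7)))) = 37 / 7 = 5.29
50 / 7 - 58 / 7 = -8 / 7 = -1.14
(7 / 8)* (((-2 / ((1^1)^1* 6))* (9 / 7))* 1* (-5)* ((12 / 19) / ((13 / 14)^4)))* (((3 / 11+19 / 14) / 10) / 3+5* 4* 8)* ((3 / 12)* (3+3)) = 2282685237 / 5969249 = 382.41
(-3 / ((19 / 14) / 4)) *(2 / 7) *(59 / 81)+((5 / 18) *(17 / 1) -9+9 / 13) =-72367 / 13338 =-5.43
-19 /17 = -1.12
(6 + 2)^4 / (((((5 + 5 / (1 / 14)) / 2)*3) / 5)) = 8192 / 45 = 182.04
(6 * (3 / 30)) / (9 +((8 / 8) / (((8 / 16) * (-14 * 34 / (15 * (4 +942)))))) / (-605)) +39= 775459 / 19850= 39.07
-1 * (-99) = 99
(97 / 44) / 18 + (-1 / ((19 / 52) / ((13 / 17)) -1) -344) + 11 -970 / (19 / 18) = -6639451285 / 5311944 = -1249.91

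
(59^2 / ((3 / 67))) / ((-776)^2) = 233227 / 1806528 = 0.13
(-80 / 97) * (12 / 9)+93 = 26743 / 291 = 91.90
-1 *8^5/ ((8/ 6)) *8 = -196608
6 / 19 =0.32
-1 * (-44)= 44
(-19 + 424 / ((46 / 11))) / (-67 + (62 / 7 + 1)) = -2653 / 1840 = -1.44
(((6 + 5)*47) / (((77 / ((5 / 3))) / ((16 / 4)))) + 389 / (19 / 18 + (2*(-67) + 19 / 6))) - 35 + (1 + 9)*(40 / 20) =656479 / 24528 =26.76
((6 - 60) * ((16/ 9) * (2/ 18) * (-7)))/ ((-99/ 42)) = -3136/ 99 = -31.68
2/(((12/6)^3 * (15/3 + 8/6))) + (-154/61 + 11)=8.51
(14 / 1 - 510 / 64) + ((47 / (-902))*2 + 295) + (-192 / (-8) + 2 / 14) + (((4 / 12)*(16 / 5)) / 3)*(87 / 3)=1524668881 / 4546080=335.38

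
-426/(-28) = 213/14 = 15.21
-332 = -332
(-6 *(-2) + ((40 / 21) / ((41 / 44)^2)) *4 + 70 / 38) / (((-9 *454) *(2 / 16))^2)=242713648 / 2799479827431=0.00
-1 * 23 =-23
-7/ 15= -0.47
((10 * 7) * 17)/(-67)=-1190/67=-17.76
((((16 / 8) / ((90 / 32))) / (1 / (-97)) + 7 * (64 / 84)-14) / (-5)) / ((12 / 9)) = 11.65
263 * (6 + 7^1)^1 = 3419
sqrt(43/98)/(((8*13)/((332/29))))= 83*sqrt(86)/10556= 0.07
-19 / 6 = -3.17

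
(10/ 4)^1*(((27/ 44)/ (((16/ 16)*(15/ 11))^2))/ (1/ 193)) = 159.22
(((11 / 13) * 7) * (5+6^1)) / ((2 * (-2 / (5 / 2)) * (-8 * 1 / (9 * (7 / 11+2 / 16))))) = 232155 / 6656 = 34.88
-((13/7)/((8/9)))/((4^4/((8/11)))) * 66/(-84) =117/25088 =0.00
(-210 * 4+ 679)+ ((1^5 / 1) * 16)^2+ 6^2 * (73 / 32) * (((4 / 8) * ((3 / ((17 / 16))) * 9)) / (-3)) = -4298 / 17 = -252.82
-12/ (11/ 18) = -19.64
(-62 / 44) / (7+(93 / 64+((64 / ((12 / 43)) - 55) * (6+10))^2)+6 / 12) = -8928 / 49296547223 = -0.00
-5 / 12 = -0.42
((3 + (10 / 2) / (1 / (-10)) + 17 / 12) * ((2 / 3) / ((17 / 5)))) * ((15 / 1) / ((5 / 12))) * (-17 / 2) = 2735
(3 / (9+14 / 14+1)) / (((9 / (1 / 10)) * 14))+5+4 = 41581 / 4620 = 9.00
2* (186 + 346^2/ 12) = 60974/ 3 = 20324.67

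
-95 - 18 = -113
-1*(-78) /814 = 39 /407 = 0.10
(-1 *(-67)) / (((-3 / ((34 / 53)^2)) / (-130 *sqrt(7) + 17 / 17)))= -77452 / 8427 + 10068760 *sqrt(7) / 8427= 3152.01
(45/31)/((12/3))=45/124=0.36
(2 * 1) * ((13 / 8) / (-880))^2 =0.00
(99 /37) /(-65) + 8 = 19141 /2405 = 7.96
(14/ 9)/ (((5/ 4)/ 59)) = 3304/ 45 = 73.42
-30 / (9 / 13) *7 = -910 / 3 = -303.33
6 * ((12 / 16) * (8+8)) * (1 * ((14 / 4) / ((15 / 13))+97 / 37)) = 75324 / 185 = 407.16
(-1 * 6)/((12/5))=-5/2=-2.50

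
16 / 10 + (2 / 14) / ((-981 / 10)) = 54886 / 34335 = 1.60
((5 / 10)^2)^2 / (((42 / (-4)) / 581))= -83 / 24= -3.46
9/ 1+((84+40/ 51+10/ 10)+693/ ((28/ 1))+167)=58453/ 204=286.53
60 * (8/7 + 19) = 8460/7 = 1208.57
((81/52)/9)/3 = 3/52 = 0.06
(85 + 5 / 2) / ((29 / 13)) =2275 / 58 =39.22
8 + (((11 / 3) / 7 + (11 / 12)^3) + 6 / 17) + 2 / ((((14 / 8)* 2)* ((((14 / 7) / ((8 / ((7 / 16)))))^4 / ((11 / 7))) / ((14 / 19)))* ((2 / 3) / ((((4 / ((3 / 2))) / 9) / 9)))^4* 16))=144305420933917085 / 14955907550117184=9.65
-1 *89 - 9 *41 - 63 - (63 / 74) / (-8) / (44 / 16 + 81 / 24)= -520.98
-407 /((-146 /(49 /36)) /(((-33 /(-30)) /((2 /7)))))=1535611 /105120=14.61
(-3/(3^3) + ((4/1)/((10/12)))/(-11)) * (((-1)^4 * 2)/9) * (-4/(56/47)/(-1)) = -0.41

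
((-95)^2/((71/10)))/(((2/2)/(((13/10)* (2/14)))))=117325/497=236.07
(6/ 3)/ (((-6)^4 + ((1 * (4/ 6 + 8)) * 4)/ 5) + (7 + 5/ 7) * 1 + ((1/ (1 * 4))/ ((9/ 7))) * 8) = 315/ 206672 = 0.00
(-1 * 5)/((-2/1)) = 5/2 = 2.50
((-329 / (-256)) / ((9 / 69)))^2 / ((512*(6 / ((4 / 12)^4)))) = 57259489 / 146767085568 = 0.00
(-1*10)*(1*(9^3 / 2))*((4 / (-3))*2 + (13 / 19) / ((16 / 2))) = 1430055 / 152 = 9408.26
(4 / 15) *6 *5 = 8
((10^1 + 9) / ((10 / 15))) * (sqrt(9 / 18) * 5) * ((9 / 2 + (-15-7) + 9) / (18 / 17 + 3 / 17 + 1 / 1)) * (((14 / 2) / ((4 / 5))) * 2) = -151725 * sqrt(2) / 32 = -6705.36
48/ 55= 0.87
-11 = -11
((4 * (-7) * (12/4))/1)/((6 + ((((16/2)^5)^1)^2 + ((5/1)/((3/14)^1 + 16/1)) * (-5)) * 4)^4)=-18586664887/75294218094388185642735350007306641231972225388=-0.00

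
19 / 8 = 2.38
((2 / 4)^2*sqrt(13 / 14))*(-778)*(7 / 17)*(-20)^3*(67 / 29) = 52126000*sqrt(182) / 493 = 1426406.06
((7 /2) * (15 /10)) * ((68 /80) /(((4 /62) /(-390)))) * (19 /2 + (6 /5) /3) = -42729687 /160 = -267060.54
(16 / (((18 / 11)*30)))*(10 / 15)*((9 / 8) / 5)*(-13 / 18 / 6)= -143 / 24300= -0.01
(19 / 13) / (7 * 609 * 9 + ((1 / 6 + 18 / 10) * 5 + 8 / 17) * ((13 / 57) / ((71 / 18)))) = 435727 / 11438492962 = 0.00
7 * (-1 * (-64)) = 448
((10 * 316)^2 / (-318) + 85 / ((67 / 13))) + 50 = -333809255 / 10653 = -31334.77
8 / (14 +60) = 4 / 37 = 0.11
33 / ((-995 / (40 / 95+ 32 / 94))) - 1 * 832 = -147856712 / 177707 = -832.03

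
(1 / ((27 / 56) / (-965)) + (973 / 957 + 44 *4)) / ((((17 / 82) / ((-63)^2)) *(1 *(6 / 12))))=-378835884420 / 5423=-69857253.26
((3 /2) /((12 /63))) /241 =63 /1928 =0.03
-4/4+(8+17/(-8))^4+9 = 1199.33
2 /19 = 0.11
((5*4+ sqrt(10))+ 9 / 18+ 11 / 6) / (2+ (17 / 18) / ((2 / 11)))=36*sqrt(10) / 259+ 804 / 259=3.54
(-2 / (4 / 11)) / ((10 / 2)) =-11 / 10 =-1.10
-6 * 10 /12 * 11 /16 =-55 /16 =-3.44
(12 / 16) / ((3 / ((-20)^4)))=40000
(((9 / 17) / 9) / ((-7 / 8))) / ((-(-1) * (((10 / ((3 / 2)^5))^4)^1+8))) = -3486784401 / 570903023719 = -0.01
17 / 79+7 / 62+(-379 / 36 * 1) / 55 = 662759 / 4849020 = 0.14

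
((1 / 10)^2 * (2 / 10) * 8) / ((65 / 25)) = 2 / 325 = 0.01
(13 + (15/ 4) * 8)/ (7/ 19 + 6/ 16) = 6536/ 113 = 57.84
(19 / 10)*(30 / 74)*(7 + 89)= 2736 / 37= 73.95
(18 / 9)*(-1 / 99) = -2 / 99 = -0.02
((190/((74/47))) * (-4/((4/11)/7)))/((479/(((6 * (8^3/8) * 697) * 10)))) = -920187206400/17723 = -51920510.43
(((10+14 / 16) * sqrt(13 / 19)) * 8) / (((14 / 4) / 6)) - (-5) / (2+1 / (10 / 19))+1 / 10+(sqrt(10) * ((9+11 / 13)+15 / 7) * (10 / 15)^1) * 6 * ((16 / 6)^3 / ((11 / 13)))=539 / 390+1044 * sqrt(247) / 133+2234368 * sqrt(10) / 2079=3523.35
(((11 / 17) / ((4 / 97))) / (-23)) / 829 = -1067 / 1296556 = -0.00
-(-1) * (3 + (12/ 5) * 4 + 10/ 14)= 466/ 35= 13.31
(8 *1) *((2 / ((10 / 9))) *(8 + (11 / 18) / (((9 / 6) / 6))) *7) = 5264 / 5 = 1052.80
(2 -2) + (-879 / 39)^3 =-25153757 / 2197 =-11449.14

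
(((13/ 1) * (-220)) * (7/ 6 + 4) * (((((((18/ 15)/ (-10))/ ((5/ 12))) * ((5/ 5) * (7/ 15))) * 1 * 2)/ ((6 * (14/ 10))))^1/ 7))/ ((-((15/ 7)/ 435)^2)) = -208776568/ 75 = -2783687.57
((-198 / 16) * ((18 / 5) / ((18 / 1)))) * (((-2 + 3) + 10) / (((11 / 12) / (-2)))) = 297 / 5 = 59.40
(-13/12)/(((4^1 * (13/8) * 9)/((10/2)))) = -5/54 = -0.09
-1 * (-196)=196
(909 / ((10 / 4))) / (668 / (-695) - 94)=-126351 / 32999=-3.83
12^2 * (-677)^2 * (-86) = -5675946336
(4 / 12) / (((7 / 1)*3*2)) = 1 / 126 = 0.01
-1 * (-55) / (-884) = -55 / 884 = -0.06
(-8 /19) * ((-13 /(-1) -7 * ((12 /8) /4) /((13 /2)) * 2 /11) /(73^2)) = -14788 /14478893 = -0.00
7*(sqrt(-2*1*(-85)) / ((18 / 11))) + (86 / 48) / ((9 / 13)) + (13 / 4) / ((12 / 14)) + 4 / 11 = 8011 / 1188 + 77*sqrt(170) / 18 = 62.52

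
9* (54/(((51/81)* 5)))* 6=78732/85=926.26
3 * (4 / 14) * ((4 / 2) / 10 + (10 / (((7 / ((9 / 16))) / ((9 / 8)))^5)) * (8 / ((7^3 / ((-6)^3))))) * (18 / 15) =0.21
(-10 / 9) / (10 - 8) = -5 / 9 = -0.56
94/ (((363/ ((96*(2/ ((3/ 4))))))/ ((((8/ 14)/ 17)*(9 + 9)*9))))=5197824/ 14399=360.99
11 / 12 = 0.92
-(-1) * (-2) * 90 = -180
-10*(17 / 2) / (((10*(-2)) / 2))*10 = 85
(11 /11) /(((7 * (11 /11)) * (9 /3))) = 0.05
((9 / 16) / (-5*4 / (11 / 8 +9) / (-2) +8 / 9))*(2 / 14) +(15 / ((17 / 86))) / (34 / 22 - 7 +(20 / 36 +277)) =11437421319 / 35492646784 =0.32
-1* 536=-536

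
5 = 5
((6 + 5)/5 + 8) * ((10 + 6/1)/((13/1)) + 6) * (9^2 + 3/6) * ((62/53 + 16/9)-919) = -56907968809/10335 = -5506334.67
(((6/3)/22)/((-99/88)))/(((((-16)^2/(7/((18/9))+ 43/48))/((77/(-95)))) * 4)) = 1477/5253120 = 0.00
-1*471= -471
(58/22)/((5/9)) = 261/55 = 4.75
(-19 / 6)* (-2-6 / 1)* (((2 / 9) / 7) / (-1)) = -152 / 189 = -0.80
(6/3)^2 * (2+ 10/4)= 18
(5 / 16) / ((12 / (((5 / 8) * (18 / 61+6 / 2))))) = 1675 / 31232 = 0.05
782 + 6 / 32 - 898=-1853 / 16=-115.81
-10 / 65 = -2 / 13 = -0.15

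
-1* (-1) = 1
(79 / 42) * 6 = 79 / 7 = 11.29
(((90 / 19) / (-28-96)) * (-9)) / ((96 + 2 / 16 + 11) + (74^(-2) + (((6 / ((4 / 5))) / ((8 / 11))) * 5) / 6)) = 591408 / 199059029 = 0.00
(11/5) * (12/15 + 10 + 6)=924/25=36.96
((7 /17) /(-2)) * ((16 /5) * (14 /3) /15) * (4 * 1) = -3136 /3825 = -0.82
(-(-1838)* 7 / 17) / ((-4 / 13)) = -83629 / 34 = -2459.68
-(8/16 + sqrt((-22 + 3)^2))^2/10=-1521/40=-38.02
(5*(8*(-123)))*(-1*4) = 19680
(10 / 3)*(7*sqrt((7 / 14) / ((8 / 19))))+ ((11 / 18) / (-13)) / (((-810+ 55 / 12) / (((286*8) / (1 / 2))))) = 7744 / 28995+ 35*sqrt(19) / 6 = 25.69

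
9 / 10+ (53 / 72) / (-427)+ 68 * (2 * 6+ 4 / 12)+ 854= 260334803 / 153720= 1693.56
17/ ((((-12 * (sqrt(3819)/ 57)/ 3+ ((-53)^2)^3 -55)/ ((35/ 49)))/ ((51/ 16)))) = 867 * sqrt(3819)/ 156809841460511941559536+ 547670279958003/ 313619682921023883119072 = 0.00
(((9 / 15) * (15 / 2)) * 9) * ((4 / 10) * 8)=648 / 5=129.60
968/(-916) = -242/229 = -1.06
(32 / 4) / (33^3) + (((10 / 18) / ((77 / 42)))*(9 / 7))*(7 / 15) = 6542 / 35937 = 0.18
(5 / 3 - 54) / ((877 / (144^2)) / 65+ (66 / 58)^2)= -59321583360 / 1468535317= -40.40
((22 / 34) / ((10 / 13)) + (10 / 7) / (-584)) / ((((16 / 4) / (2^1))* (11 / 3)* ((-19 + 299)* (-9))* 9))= -145721 / 28896436800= -0.00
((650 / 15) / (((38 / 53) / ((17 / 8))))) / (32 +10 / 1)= 58565 / 19152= 3.06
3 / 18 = 1 / 6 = 0.17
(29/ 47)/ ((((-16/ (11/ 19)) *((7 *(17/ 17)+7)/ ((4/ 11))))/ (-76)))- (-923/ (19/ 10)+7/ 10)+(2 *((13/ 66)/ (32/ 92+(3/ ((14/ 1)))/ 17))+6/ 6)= 487.23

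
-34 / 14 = -17 / 7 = -2.43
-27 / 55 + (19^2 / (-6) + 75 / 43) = -835981 / 14190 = -58.91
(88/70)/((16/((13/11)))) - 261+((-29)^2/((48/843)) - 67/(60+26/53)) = 1860512043/128240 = 14508.05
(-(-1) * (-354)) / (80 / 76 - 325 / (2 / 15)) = 13452 / 92585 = 0.15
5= 5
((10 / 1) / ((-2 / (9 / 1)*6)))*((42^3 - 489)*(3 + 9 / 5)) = -2649564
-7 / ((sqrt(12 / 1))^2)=-7 / 12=-0.58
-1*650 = -650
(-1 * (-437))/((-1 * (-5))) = 437/5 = 87.40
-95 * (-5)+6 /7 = 3331 /7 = 475.86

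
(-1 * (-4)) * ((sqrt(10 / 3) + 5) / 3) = 4 * sqrt(30) / 9 + 20 / 3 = 9.10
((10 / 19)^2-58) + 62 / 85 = -1748848 / 30685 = -56.99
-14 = -14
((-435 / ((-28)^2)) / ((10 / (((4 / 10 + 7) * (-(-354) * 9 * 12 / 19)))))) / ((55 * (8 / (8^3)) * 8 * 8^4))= -15383601 / 524339200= -0.03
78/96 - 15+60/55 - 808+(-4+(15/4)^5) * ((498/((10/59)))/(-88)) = -11465757069/450560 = -25447.79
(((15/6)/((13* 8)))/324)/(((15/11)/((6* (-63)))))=-77/3744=-0.02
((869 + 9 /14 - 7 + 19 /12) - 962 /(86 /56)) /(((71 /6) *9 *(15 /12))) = 1717922 /961695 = 1.79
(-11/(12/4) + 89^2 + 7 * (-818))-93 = 2098.33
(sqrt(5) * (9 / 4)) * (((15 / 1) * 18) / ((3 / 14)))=2835 * sqrt(5)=6339.25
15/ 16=0.94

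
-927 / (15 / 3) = -927 / 5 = -185.40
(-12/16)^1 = -0.75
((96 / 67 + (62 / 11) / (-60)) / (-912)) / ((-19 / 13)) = 384839 / 383122080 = 0.00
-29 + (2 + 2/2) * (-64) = -221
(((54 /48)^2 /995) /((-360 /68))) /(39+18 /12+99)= -17 /9870400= -0.00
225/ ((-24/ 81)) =-6075/ 8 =-759.38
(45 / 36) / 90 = 1 / 72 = 0.01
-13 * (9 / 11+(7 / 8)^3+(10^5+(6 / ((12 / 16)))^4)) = -7621601689 / 5632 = -1353267.35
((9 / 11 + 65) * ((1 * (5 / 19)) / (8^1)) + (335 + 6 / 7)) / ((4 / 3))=2967159 / 11704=253.52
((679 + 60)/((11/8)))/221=5912/2431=2.43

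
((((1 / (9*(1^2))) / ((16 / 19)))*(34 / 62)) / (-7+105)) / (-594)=-323 / 259858368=-0.00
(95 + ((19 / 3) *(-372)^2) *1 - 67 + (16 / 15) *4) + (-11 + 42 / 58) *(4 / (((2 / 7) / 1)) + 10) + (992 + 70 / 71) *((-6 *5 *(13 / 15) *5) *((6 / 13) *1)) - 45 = 25220489971 / 30885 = 816593.49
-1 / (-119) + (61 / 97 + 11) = 134329 / 11543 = 11.64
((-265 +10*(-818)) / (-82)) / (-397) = -8445 / 32554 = -0.26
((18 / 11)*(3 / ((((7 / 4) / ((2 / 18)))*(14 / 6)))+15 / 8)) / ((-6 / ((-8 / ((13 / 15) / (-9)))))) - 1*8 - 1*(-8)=-23895 / 539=-44.33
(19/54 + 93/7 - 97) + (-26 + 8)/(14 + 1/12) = -5407007/63882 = -84.64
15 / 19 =0.79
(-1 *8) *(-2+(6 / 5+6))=-208 / 5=-41.60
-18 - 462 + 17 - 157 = -620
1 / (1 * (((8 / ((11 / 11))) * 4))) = 1 / 32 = 0.03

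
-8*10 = -80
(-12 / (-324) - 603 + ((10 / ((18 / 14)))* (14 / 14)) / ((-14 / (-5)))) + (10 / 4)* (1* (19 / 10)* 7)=-61229 / 108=-566.94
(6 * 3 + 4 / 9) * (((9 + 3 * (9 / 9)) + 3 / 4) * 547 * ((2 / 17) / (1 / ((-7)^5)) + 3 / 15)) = -7629774253 / 30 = -254325808.43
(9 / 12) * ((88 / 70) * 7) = 33 / 5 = 6.60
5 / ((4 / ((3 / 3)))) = 5 / 4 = 1.25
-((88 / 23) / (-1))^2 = -7744 / 529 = -14.64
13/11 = 1.18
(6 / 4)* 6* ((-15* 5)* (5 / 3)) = -1125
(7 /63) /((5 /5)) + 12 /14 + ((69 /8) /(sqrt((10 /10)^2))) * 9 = 39611 /504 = 78.59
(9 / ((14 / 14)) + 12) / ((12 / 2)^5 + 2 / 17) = 357 / 132194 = 0.00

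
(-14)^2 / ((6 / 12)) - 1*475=-83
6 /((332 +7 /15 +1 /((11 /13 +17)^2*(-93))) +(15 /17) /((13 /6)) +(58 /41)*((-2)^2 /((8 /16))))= 1360680946560 /78055677009503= 0.02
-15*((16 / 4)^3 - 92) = 420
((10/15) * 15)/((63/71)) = 710/63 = 11.27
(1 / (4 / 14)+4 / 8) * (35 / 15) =28 / 3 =9.33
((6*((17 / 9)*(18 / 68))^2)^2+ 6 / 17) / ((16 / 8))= 177 / 136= 1.30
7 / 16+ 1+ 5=103 / 16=6.44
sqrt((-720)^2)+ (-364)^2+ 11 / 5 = 666091 / 5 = 133218.20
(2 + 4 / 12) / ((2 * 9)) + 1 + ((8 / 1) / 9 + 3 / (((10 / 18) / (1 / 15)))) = 3211 / 1350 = 2.38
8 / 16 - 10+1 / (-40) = -381 / 40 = -9.52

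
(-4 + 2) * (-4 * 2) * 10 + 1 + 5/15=484/3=161.33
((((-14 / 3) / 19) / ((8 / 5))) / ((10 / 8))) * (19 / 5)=-7 / 15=-0.47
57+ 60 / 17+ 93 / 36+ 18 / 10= 64.91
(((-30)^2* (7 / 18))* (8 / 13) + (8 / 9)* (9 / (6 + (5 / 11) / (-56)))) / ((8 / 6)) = 7799148 / 47983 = 162.54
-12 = -12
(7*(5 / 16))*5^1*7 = 1225 / 16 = 76.56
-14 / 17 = -0.82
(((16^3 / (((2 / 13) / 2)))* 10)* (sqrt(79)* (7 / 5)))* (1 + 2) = 2236416* sqrt(79) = 19877700.21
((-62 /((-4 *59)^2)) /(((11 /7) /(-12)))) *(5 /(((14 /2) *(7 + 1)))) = 465 /612656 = 0.00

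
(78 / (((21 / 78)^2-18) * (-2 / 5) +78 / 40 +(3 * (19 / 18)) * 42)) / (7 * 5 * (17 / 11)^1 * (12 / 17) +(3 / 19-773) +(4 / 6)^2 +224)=-41325570 / 38418151267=-0.00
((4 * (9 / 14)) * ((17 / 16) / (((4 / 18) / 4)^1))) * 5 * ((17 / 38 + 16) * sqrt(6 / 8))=4303125 * sqrt(3) / 2128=3502.46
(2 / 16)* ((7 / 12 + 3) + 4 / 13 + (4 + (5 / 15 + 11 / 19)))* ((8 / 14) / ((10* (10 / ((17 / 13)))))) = 443581 / 53944800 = 0.01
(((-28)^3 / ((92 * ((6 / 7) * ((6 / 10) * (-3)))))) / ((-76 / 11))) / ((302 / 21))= -924385 / 593883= -1.56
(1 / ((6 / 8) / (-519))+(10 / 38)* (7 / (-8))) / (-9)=11691 / 152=76.91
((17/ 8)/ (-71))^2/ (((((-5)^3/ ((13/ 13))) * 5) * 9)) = -0.00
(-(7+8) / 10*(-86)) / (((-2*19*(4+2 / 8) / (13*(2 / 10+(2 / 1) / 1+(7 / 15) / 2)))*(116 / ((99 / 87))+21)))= -1346631 / 6552055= -0.21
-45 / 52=-0.87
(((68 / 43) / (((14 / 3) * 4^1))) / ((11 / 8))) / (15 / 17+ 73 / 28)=13872 / 785653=0.02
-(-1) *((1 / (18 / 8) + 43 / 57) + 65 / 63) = 890 / 399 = 2.23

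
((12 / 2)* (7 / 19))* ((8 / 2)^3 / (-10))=-1344 / 95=-14.15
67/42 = 1.60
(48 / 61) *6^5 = 373248 / 61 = 6118.82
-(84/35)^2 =-5.76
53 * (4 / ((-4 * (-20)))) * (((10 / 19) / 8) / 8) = 0.02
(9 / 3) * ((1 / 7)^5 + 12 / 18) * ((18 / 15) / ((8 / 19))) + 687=232844349 / 336140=692.70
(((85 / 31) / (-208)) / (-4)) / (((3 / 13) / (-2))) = -85 / 2976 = -0.03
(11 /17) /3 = 11 /51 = 0.22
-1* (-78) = 78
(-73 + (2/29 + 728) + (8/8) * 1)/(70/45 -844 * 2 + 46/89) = -7619913/19581206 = -0.39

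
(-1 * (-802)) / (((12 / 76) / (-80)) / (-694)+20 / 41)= 34686564160 / 21097723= 1644.09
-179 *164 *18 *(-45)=23778360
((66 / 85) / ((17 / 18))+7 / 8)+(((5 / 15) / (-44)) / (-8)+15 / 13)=56573789 / 19836960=2.85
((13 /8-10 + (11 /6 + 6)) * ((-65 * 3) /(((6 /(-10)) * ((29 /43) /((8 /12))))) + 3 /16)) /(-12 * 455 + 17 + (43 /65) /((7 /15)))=0.03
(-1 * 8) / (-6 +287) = -8 / 281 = -0.03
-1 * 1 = -1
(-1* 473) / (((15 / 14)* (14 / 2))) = -63.07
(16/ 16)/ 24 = 1/ 24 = 0.04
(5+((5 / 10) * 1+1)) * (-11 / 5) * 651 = -93093 / 10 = -9309.30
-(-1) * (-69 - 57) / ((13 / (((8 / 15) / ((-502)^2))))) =-84 / 4095065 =-0.00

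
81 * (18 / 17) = 1458 / 17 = 85.76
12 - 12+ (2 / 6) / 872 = 1 / 2616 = 0.00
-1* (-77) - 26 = 51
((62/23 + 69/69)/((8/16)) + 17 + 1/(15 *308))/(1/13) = 33693959/106260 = 317.09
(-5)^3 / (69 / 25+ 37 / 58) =-181250 / 4927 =-36.79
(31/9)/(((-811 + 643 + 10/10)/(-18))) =62/167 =0.37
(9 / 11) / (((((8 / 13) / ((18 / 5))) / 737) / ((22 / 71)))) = 776061 / 710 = 1093.04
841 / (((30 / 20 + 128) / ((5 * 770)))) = 25002.70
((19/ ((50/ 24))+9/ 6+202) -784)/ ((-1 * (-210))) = -9523/ 3500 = -2.72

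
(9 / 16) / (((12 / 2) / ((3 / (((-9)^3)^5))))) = -1 / 732057358558752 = -0.00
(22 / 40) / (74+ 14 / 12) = 3 / 410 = 0.01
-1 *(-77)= 77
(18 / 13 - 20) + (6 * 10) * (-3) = -2582 / 13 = -198.62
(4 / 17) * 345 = 1380 / 17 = 81.18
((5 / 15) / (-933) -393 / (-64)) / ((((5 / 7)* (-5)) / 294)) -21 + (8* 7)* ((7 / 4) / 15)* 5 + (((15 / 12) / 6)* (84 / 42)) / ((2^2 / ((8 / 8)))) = -368494699 / 746400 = -493.70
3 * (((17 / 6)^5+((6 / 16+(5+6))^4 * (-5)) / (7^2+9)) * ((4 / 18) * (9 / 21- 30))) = 1673883862681 / 67350528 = 24853.31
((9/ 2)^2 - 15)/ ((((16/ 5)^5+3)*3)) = 21875/ 4231804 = 0.01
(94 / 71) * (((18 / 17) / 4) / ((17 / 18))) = 7614 / 20519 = 0.37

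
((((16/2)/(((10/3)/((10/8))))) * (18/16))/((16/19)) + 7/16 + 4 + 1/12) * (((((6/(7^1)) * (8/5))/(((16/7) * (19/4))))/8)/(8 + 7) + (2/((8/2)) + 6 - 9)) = -155497/7296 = -21.31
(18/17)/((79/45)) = 810/1343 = 0.60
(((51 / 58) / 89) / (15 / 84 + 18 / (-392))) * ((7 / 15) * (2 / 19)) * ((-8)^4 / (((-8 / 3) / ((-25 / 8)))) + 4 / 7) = 17.56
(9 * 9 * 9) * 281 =204849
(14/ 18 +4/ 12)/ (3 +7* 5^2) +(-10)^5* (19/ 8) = -190237495/ 801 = -237499.99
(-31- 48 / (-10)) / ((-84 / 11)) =1441 / 420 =3.43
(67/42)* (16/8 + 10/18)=1541/378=4.08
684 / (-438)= -114 / 73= -1.56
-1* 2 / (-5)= 2 / 5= 0.40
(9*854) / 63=122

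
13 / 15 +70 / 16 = 629 / 120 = 5.24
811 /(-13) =-811 /13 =-62.38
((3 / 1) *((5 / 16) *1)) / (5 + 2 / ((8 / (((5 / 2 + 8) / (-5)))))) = 75 / 358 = 0.21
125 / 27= 4.63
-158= -158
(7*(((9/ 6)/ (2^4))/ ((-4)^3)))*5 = -105/ 2048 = -0.05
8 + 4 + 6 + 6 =24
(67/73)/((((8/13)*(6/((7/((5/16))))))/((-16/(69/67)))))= -6535984/75555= -86.51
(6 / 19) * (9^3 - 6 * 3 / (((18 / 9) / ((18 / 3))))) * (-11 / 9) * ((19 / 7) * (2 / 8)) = -176.79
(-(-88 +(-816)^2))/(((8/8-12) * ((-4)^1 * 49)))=-166442/539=-308.80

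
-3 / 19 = -0.16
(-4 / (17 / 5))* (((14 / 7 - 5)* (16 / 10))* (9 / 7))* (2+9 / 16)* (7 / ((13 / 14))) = 30996 / 221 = 140.25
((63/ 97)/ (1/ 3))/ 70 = 27/ 970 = 0.03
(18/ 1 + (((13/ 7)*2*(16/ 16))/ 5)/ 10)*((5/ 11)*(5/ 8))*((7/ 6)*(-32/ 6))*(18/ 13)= -6326/ 143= -44.24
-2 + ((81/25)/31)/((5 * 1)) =-7669/3875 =-1.98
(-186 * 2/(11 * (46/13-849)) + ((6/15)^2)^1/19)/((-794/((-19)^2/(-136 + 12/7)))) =46229204/281986469875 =0.00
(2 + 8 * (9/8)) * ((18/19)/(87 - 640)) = -198/10507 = -0.02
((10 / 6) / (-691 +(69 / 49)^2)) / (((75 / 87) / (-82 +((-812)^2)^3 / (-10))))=4989607020138485637529 / 62037375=80429048136522.31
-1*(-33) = 33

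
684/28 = 171/7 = 24.43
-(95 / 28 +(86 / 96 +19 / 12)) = -1973 / 336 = -5.87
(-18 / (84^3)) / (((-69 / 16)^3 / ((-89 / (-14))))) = 5696 / 2366250327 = 0.00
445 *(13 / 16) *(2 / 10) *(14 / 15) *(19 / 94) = 153881 / 11280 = 13.64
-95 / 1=-95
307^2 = 94249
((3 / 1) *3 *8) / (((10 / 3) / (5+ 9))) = 1512 / 5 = 302.40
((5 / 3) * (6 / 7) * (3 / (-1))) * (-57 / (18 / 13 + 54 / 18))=390 / 7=55.71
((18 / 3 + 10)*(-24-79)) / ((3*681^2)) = -1648 / 1391283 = -0.00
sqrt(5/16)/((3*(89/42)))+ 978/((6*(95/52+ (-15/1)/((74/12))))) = -313612/1165+ 7*sqrt(5)/178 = -269.11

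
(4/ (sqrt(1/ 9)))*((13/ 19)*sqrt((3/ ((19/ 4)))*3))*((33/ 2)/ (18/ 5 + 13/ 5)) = 77220*sqrt(19)/ 11191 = 30.08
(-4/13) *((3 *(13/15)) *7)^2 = -2548/25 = -101.92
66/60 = 11/10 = 1.10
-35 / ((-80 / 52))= 91 / 4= 22.75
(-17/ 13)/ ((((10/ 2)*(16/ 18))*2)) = -153/ 1040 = -0.15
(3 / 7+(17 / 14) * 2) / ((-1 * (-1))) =20 / 7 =2.86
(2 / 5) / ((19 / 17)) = 34 / 95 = 0.36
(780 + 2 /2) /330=71 /30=2.37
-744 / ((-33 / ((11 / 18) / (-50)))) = -62 / 225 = -0.28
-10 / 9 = -1.11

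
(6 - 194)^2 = 35344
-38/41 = -0.93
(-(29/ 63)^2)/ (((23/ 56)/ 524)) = -3525472/ 13041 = -270.34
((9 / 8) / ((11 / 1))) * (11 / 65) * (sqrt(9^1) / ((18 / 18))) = 27 / 520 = 0.05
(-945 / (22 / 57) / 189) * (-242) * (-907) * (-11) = 31277895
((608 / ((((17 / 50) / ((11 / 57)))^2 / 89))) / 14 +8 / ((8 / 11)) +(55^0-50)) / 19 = 417614546 / 6572727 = 63.54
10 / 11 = 0.91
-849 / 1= -849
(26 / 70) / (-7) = -13 / 245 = -0.05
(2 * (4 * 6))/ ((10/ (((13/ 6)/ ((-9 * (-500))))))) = 0.00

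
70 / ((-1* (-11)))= 6.36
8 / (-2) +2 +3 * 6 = 16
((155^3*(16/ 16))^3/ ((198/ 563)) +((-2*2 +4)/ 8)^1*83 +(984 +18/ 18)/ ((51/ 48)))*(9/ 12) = 494245358788636997261105/ 4488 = 110125971209589348765.84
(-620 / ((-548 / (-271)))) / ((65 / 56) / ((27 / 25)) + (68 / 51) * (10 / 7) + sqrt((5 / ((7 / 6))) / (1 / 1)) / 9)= -57223915560 / 552769381 + 304855488 * sqrt(210) / 552769381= -95.53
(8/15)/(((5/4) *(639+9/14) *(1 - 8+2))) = -448/3358125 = -0.00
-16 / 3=-5.33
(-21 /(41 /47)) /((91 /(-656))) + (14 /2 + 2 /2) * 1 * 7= 2984 /13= 229.54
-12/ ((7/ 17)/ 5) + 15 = -915/ 7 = -130.71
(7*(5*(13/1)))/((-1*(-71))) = 6.41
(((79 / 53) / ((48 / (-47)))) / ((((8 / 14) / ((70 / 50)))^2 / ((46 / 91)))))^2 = 858012886508449 / 43750287360000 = 19.61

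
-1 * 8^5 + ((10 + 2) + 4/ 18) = -294802/ 9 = -32755.78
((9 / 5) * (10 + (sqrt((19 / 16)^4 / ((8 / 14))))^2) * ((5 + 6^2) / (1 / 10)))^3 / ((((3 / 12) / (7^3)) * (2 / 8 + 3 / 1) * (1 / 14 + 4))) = 1774329365156525962866799946109 / 17381079811883008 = 102083954757716.58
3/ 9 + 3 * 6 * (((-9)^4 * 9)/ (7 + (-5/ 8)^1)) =8503073/ 51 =166726.92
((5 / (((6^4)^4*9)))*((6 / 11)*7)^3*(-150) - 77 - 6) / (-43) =2164281075087227 / 1121254050926592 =1.93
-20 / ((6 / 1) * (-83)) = 10 / 249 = 0.04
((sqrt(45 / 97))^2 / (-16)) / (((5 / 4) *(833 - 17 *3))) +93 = 28217679 / 303416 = 93.00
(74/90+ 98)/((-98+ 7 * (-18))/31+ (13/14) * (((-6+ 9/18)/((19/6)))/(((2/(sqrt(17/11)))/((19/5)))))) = -121049474560/6391037277+ 1555578388 * sqrt(187)/2130345759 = -8.96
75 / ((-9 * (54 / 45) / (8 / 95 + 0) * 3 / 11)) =-1100 / 513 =-2.14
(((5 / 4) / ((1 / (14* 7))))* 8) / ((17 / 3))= 2940 / 17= 172.94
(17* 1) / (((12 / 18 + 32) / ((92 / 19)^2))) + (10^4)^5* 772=77200000000000000000012.20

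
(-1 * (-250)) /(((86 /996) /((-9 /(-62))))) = 560250 /1333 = 420.29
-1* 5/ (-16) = 5/ 16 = 0.31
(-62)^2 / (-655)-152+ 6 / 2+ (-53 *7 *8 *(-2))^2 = 23079541441 / 655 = 35235941.13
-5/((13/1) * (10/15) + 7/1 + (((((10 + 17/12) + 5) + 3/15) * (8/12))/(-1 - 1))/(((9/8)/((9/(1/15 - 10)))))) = -745/2999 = -0.25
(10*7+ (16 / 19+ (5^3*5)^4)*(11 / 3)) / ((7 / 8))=255126953158328 / 399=639415922702.58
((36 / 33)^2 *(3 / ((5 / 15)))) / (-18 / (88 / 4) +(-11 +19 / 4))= -5184 / 3421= -1.52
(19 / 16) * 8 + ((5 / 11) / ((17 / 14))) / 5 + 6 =5825 / 374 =15.57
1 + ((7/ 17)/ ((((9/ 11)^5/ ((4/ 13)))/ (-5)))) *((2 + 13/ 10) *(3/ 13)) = -0.32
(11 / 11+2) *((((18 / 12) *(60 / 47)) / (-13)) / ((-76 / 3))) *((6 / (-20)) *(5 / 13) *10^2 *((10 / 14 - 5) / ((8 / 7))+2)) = 212625 / 603668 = 0.35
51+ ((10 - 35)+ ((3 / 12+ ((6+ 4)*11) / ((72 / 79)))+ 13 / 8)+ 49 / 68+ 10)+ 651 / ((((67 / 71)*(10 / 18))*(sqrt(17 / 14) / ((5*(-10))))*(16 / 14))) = 194971 / 1224 - 14559615*sqrt(238) / 4556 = -49141.59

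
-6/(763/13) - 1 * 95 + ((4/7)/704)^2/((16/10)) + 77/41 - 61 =-8369012641975/54265243648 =-154.22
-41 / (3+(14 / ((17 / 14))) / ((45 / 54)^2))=-17425 / 8331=-2.09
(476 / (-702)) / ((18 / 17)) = -2023 / 3159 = -0.64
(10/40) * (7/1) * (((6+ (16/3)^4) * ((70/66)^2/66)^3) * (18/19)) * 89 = 0.60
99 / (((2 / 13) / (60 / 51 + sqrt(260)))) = 12870 / 17 + 1287 *sqrt(65) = 11133.18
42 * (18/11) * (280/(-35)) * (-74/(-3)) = -149184/11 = -13562.18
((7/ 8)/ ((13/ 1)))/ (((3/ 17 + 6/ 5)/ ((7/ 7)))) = 595/ 12168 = 0.05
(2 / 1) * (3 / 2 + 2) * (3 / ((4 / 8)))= 42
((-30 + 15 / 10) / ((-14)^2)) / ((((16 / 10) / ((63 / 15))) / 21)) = -513 / 64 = -8.02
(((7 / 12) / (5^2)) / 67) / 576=7 / 11577600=0.00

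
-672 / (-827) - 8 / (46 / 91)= -285572 / 19021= -15.01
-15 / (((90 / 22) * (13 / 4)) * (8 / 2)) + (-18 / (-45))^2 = -119 / 975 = -0.12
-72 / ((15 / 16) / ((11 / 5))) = -4224 / 25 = -168.96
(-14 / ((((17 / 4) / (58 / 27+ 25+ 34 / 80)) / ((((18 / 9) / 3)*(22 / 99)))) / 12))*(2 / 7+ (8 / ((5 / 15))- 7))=-57652144 / 20655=-2791.20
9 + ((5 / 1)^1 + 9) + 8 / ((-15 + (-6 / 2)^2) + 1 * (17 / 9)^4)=1068053 / 44155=24.19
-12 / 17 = -0.71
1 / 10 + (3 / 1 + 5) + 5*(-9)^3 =-36369 / 10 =-3636.90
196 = 196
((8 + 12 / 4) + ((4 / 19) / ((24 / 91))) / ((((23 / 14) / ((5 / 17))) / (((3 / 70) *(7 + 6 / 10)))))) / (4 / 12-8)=-64788 / 44965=-1.44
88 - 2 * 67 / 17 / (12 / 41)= 6229 / 102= 61.07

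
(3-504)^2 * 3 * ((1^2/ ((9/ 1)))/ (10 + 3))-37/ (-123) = 6436.22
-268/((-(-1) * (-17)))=268/17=15.76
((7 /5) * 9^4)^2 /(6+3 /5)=703096443 /55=12783571.69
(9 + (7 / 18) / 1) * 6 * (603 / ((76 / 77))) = 2615613 / 76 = 34415.96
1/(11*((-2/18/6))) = -54/11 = -4.91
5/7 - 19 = -18.29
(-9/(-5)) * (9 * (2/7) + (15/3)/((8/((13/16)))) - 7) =-31617/4480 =-7.06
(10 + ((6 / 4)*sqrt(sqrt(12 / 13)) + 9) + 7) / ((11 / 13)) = 3*13^(3 / 4)*sqrt(2)*3^(1 / 4) / 22 + 338 / 11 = 32.46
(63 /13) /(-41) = -63 /533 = -0.12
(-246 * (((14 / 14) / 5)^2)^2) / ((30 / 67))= -2747 / 3125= -0.88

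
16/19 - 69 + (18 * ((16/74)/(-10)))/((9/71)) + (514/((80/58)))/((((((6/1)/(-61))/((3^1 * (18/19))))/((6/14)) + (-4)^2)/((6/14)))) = -31582851905/516094796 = -61.20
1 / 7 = 0.14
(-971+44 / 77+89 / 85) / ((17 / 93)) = -53640726 / 10115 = -5303.09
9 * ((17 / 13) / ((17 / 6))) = 54 / 13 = 4.15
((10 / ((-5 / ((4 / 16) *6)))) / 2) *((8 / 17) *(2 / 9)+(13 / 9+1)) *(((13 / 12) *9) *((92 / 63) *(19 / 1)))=-1034.36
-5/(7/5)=-25/7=-3.57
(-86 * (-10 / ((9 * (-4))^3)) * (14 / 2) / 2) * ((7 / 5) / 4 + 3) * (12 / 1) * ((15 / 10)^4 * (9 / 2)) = -60501 / 1024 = -59.08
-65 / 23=-2.83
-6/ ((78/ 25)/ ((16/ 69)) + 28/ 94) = -56400/ 129277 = -0.44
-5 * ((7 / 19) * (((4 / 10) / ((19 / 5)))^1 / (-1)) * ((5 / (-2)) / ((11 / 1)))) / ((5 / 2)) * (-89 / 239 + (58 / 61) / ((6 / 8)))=-2741270 / 173679627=-0.02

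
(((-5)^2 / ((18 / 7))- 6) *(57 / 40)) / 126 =1273 / 30240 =0.04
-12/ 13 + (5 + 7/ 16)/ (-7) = -2475/ 1456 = -1.70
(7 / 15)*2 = 14 / 15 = 0.93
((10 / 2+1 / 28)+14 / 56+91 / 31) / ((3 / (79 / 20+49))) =157438 / 1085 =145.10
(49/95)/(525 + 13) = 49/51110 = 0.00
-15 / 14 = -1.07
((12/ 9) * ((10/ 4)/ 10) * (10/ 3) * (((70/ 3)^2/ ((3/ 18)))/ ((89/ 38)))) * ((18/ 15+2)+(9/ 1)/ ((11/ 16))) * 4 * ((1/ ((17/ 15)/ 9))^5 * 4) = 17732613104640000000/ 1390040003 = 12756908482.04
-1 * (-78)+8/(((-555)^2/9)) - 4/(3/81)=-1026742/34225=-30.00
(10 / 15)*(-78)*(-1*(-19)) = -988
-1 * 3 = -3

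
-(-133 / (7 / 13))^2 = -61009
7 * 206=1442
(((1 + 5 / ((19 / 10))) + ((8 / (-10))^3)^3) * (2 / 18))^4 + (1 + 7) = 99823024834670353054369495747592041 / 12442412567907012999057769775390625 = 8.02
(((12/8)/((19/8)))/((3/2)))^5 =32768/2476099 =0.01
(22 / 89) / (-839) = -22 / 74671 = -0.00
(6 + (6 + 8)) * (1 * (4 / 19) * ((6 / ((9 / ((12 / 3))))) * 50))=32000 / 57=561.40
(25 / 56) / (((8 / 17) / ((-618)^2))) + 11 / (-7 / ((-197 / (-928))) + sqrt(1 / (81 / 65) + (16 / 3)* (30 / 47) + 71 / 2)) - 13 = 12561413042617303313 / 34671020751472 - 3842091* sqrt(28418738) / 309562685281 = 362302.88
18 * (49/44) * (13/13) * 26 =5733/11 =521.18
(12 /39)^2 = 16 /169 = 0.09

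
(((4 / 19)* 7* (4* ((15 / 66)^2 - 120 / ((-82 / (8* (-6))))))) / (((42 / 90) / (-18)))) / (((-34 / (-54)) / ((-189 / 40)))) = -11289086235 / 94259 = -119766.67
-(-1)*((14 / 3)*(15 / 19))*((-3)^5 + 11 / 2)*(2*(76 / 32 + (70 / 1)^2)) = -34316625 / 4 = -8579156.25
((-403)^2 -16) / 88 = 14763 / 8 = 1845.38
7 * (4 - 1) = 21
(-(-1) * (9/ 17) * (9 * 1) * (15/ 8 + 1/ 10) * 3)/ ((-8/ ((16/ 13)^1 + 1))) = -556713/ 70720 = -7.87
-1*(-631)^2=-398161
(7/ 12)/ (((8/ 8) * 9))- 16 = -1721/ 108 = -15.94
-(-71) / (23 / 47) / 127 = 3337 / 2921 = 1.14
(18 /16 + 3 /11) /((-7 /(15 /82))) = -45 /1232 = -0.04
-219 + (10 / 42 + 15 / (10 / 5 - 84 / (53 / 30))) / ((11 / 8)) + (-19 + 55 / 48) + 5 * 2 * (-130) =-2285437697 / 1487024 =-1536.92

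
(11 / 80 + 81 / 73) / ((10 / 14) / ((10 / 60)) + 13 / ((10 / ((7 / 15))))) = 764715 / 3000008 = 0.25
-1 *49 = -49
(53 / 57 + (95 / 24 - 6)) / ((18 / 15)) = -845 / 912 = -0.93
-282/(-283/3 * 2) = 423/283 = 1.49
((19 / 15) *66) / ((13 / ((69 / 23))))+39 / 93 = 39719 / 2015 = 19.71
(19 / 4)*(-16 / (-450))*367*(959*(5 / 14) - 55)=160379 / 9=17819.89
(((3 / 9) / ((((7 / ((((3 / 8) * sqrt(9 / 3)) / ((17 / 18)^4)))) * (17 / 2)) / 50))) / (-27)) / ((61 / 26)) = -0.00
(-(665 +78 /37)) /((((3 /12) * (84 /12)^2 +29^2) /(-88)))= 8688416 /126281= 68.80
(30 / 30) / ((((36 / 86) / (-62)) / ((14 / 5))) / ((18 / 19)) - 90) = -37324 / 3359255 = -0.01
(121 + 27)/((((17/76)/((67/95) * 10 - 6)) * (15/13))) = 30784/51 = 603.61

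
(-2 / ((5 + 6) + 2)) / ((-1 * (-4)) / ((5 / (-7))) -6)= 5 / 377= 0.01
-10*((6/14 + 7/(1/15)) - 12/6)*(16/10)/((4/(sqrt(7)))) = -2896*sqrt(7)/7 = -1094.59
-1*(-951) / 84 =317 / 28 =11.32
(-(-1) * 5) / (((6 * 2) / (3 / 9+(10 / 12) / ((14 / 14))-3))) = -55 / 72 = -0.76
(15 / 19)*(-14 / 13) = -210 / 247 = -0.85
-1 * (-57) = 57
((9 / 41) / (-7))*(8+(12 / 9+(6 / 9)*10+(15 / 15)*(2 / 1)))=-162 / 287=-0.56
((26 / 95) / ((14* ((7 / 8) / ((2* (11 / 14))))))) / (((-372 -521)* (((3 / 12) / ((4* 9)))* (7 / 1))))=-164736 / 203688835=-0.00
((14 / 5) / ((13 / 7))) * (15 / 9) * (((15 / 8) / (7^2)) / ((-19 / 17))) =-0.09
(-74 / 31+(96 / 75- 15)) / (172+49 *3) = -12483 / 247225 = -0.05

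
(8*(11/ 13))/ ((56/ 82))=902/ 91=9.91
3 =3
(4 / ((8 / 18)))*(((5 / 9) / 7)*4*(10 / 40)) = 5 / 7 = 0.71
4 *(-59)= -236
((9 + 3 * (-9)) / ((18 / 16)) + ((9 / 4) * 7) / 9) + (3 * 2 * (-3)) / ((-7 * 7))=-13.88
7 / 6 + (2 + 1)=25 / 6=4.17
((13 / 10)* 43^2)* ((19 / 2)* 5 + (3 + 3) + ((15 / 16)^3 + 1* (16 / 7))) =39014767181 / 286720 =136072.71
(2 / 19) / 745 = 2 / 14155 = 0.00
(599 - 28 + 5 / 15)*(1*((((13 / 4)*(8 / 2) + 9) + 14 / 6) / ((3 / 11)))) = 1376342 / 27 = 50975.63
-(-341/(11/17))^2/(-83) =277729/83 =3346.13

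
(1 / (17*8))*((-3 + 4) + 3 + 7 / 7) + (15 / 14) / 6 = 205 / 952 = 0.22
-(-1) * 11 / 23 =11 / 23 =0.48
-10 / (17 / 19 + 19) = -0.50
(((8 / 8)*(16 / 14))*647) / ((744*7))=647 / 4557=0.14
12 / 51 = 4 / 17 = 0.24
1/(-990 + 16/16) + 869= 859440/989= 869.00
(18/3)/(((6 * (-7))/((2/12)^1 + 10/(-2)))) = 29/42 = 0.69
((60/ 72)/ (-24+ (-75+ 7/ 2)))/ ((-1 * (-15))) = -1/ 1719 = -0.00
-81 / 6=-13.50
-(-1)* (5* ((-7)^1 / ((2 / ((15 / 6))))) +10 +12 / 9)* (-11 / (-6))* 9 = -4279 / 8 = -534.88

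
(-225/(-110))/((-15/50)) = -75/11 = -6.82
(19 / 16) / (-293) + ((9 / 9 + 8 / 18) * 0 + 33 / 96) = 3185 / 9376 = 0.34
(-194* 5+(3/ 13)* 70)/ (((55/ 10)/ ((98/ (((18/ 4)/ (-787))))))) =3825449600/ 1287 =2972377.31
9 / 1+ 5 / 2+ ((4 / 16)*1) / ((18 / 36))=12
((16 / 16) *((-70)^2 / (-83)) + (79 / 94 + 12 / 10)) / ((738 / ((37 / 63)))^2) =-434834101 / 12046800903480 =-0.00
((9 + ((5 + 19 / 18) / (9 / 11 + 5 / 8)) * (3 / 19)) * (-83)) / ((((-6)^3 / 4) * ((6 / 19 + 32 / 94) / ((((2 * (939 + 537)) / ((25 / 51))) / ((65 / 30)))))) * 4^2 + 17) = -190185683159 / 3983046517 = -47.75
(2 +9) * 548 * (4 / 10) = 12056 / 5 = 2411.20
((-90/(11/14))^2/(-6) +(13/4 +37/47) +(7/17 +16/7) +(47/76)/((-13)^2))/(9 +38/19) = -9474682199285/47807185426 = -198.19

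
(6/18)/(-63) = -1/189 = -0.01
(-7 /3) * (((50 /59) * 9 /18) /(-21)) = 25 /531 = 0.05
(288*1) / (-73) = -288 / 73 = -3.95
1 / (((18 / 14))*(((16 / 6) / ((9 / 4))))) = 21 / 32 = 0.66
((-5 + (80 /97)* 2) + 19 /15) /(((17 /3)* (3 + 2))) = -3032 /41225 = -0.07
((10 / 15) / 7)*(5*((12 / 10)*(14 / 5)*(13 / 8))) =13 / 5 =2.60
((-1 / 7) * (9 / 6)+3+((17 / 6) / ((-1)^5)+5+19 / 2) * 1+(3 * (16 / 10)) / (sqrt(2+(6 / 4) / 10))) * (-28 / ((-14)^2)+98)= 6576 * sqrt(215) / 301+415795 / 294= 1734.61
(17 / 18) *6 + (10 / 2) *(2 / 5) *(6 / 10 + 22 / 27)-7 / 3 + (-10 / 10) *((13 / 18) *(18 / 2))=-91 / 270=-0.34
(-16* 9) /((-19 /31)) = 4464 /19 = 234.95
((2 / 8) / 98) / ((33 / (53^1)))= 53 / 12936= 0.00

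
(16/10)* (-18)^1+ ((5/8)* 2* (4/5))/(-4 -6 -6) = -2309/80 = -28.86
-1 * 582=-582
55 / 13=4.23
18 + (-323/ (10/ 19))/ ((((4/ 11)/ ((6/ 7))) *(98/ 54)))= -5344587/ 6860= -779.09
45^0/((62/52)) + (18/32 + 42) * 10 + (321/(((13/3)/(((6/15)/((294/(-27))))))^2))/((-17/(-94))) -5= 18030637322283/42768052600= 421.59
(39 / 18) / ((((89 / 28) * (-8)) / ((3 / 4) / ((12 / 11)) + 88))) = -7.56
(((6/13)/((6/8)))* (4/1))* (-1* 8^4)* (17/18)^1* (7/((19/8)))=-62390272/2223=-28065.80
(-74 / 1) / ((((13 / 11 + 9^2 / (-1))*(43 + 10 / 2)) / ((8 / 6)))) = 0.03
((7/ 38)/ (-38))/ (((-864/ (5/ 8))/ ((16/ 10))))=7/ 1247616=0.00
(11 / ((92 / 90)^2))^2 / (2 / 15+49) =676603125 / 299989552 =2.26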